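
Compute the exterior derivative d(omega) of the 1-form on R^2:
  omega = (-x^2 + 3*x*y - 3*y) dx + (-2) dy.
d(omega) = (3 - 3*x) dx ∧ dy

For a 1-form omega = sum_i f_i dx_i, the exterior derivative is
  d(omega) = sum_{i < j} (∂f_j/∂x_i - ∂f_i/∂x_j) dx_i ∧ dx_j.
  coefficient of dx ∧ dy: ∂f_2/∂x - ∂f_1/∂y = ∂(-2)/∂x - ∂(-x^2 + 3*x*y - 3*y)/∂y = 3 - 3*x
Assembling: d(omega) = (3 - 3*x) dx ∧ dy.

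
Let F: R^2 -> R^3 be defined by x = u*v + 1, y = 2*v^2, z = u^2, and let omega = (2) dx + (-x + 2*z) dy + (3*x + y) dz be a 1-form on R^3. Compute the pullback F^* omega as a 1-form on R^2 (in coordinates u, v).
F^* omega = (6*u^2*v + 4*u*v^2 + 6*u + 2*v) du + (8*u^2*v - 4*u*v^2 + 2*u - 4*v) dv

Using F^*(f dg) = (f ∘ F) d(g ∘ F), substitute each coordinate x_i by F_i(u, v) in f_i, and replace dx_i by d F_i = (∂F_i/∂u) du + (∂F_i/∂v) dv.
  For the x component: f_1(F) = 2; d F_1 = (v) du + (u) dv
  For the y component: f_2(F) = 2*u^2 - u*v - 1; d F_2 = (0) du + (4*v) dv
  For the z component: f_3(F) = 3*u*v + 2*v^2 + 3; d F_3 = (2*u) du + (0) dv
Combining and collecting du, dv coefficients:
  coeff of du: 6*u^2*v + 4*u*v^2 + 6*u + 2*v
  coeff of dv: 8*u^2*v - 4*u*v^2 + 2*u - 4*v
F^* omega = (6*u^2*v + 4*u*v^2 + 6*u + 2*v) du + (8*u^2*v - 4*u*v^2 + 2*u - 4*v) dv.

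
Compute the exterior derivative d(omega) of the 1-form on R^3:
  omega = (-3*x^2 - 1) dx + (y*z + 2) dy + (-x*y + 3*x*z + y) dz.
d(omega) = (-y + 3*z) dx ∧ dz + (-x - y + 1) dy ∧ dz

For a 1-form omega = sum_i f_i dx_i, the exterior derivative is
  d(omega) = sum_{i < j} (∂f_j/∂x_i - ∂f_i/∂x_j) dx_i ∧ dx_j.
  coefficient of dx ∧ dz: ∂f_3/∂x - ∂f_1/∂z = ∂(-x*y + 3*x*z + y)/∂x - ∂(-3*x^2 - 1)/∂z = -y + 3*z
  coefficient of dy ∧ dz: ∂f_3/∂y - ∂f_2/∂z = ∂(-x*y + 3*x*z + y)/∂y - ∂(y*z + 2)/∂z = -x - y + 1
Assembling: d(omega) = (-y + 3*z) dx ∧ dz + (-x - y + 1) dy ∧ dz.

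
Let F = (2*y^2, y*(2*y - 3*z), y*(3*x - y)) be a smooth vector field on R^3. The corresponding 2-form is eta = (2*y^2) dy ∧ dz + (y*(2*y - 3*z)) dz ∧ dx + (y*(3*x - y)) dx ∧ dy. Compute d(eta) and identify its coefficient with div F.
d(eta) = (4*y - 3*z) dx ∧ dy ∧ dz; div F = 4*y - 3*z

For a 2-form in R^3 of the form above, applying d gives a 3-form with coefficient ∂P/∂x + ∂Q/∂y + ∂R/∂z:
  ∂P/∂x = 0
  ∂Q/∂y = 4*y - 3*z
  ∂R/∂z = 0
Sum = 4*y - 3*z, which is exactly div F.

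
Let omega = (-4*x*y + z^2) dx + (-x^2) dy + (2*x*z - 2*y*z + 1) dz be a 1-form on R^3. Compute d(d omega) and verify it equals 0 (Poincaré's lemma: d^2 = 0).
d(d omega) = 0

Step 1: d omega = sum_{i<j} (∂f_j/∂x_i - ∂f_i/∂x_j) dx_i ∧ dx_j:
  coeff of dx ∧ dy: 2*x
  coeff of dx ∧ dz: 0
  coeff of dy ∧ dz: -2*z
Step 2: Apply d again to each 2-form coefficient. The only possible 3-form in R^3 is dx ∧ dy ∧ dz, with coefficient
  ∂(coeff of dy∧dz)/∂x - ∂(coeff of dx∧dz)/∂y + ∂(coeff of dx∧dy)/∂z
  = ∂/∂x (-2*z) - ∂/∂y (0) + ∂/∂z (2*x).
Each of these terms simplifies to sums of mixed partials that cancel in pairs. The result is 0 (by equality of mixed partials for smooth functions — Schwarz / Clairaut).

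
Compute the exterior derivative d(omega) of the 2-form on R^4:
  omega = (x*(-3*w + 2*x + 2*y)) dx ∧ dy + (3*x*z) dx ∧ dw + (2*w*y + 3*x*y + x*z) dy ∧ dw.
d(omega) = (-3*x + 3*y + z) dx ∧ dy ∧ dw + (-3*x) dx ∧ dz ∧ dw + (-x) dy ∧ dz ∧ dw

For a 2-form omega = sum_{i<j} g_{ij} dx_i ∧ dx_j, the exterior derivative is
  d(omega) = sum_{i<j} d(g_{ij}) ∧ dx_i ∧ dx_j = sum_{i<j, k} (∂g_{ij}/∂x_k) dx_k ∧ dx_i ∧ dx_j.
Expand each term, using dx_k ∧ dx_i ∧ dx_j = sgn(permutation) dx_{(a)} ∧ dx_{(b)} ∧ dx_{(c)} with (a < b < c) sorted:
  d(x*(-3*w + 2*x + 2*y)) includes (∂/∂w)(x*(-3*w + 2*x + 2*y)) dw = (-3*x) dw, which multiplied by dx ∧ dy gives (-3*x) dx ∧ dy ∧ dw
  d(3*x*z) includes (∂/∂z)(3*x*z) dz = (3*x) dz, which multiplied by dx ∧ dw gives (-3*x) dx ∧ dz ∧ dw
  d(2*w*y + 3*x*y + x*z) includes (∂/∂x)(2*w*y + 3*x*y + x*z) dx = (3*y + z) dx, which multiplied by dy ∧ dw gives (3*y + z) dx ∧ dy ∧ dw
  d(2*w*y + 3*x*y + x*z) includes (∂/∂z)(2*w*y + 3*x*y + x*z) dz = (x) dz, which multiplied by dy ∧ dw gives (-x) dy ∧ dz ∧ dw
Collecting like 3-forms: d(omega) = (-3*x + 3*y + z) dx ∧ dy ∧ dw + (-3*x) dx ∧ dz ∧ dw + (-x) dy ∧ dz ∧ dw.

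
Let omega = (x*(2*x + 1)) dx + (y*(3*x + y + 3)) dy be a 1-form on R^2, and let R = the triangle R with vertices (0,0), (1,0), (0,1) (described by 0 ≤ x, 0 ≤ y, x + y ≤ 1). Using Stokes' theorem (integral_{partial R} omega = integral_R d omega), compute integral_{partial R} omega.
integral_(partial R) omega = 1/2

Stokes: integral_partial_R omega = integral_R d omega with d omega = (∂Q/∂x - ∂P/∂y) dx ∧ dy.
  ∂Q/∂x = 3*y
  ∂P/∂y = 0
  integrand = ∂Q/∂x - ∂P/∂y = 3*y.
Integrating over R: integral_0^1 integral_0^{1-x} (3*y) dy dx = 1/2.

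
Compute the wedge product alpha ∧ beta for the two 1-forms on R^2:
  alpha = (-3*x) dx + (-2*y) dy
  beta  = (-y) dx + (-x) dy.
alpha ∧ beta = (3*x^2 - 2*y^2) dx ∧ dy

Distribute the wedge, using dx_i ∧ dx_j = -dx_j ∧ dx_i and dx_i ∧ dx_i = 0. For each pair (i, j) with i < j, the coefficient of dx_i ∧ dx_j in alpha ∧ beta is (alpha_i * beta_j - alpha_j * beta_i). Collecting: alpha ∧ beta = (3*x^2 - 2*y^2) dx ∧ dy.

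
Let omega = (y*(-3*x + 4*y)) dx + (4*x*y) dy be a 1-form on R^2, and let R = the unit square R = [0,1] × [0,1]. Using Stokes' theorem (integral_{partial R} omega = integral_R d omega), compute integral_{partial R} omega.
integral_(partial R) omega = -1/2

Stokes: integral_partial_R omega = integral_R d omega with d omega = (∂Q/∂x - ∂P/∂y) dx ∧ dy.
  ∂Q/∂x = 4*y
  ∂P/∂y = -3*x + 8*y
  integrand = ∂Q/∂x - ∂P/∂y = 3*x - 4*y.
Integrating over R: integral_0^1 integral_0^1 (3*x - 4*y) dx dy = -1/2.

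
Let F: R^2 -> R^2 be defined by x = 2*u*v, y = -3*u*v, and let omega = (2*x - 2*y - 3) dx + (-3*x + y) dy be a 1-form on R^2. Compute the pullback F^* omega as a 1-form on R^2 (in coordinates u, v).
F^* omega = (v*(47*u*v - 6)) du + (u*(47*u*v - 6)) dv

Using F^*(f dg) = (f ∘ F) d(g ∘ F), substitute each coordinate x_i by F_i(u, v) in f_i, and replace dx_i by d F_i = (∂F_i/∂u) du + (∂F_i/∂v) dv.
  For the x component: f_1(F) = 10*u*v - 3; d F_1 = (2*v) du + (2*u) dv
  For the y component: f_2(F) = -9*u*v; d F_2 = (-3*v) du + (-3*u) dv
Combining and collecting du, dv coefficients:
  coeff of du: v*(47*u*v - 6)
  coeff of dv: u*(47*u*v - 6)
F^* omega = (v*(47*u*v - 6)) du + (u*(47*u*v - 6)) dv.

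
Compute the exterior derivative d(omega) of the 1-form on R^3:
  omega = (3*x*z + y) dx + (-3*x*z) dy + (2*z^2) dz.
d(omega) = (-3*z - 1) dx ∧ dy + (-3*x) dx ∧ dz + (3*x) dy ∧ dz

For a 1-form omega = sum_i f_i dx_i, the exterior derivative is
  d(omega) = sum_{i < j} (∂f_j/∂x_i - ∂f_i/∂x_j) dx_i ∧ dx_j.
  coefficient of dx ∧ dy: ∂f_2/∂x - ∂f_1/∂y = ∂(-3*x*z)/∂x - ∂(3*x*z + y)/∂y = -3*z - 1
  coefficient of dx ∧ dz: ∂f_3/∂x - ∂f_1/∂z = ∂(2*z^2)/∂x - ∂(3*x*z + y)/∂z = -3*x
  coefficient of dy ∧ dz: ∂f_3/∂y - ∂f_2/∂z = ∂(2*z^2)/∂y - ∂(-3*x*z)/∂z = 3*x
Assembling: d(omega) = (-3*z - 1) dx ∧ dy + (-3*x) dx ∧ dz + (3*x) dy ∧ dz.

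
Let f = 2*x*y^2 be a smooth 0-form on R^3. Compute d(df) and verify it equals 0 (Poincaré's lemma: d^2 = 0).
d(df) = 0

Step 1: df = sum_i (∂f/∂x_i) dx_i = (2*y^2) dx + (4*x*y) dy + (0) dz.
Step 2: Apply d again. Using the 1-form formula, the coefficient of dx ∧ dy in d(df) is ∂^2 f/∂x ∂y - ∂^2 f/∂y ∂x = (4*y) - (4*y) = 0 (equality of mixed partials for smooth f).
Similarly for dx ∧ dz and dy ∧ dz — all coefficients vanish. So d(df) = 0.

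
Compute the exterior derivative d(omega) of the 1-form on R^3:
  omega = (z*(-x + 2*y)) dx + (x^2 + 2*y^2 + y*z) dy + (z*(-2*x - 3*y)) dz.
d(omega) = (2*x - 2*z) dx ∧ dy + (x - 2*y - 2*z) dx ∧ dz + (-y - 3*z) dy ∧ dz

For a 1-form omega = sum_i f_i dx_i, the exterior derivative is
  d(omega) = sum_{i < j} (∂f_j/∂x_i - ∂f_i/∂x_j) dx_i ∧ dx_j.
  coefficient of dx ∧ dy: ∂f_2/∂x - ∂f_1/∂y = ∂(x^2 + 2*y^2 + y*z)/∂x - ∂(z*(-x + 2*y))/∂y = 2*x - 2*z
  coefficient of dx ∧ dz: ∂f_3/∂x - ∂f_1/∂z = ∂(z*(-2*x - 3*y))/∂x - ∂(z*(-x + 2*y))/∂z = x - 2*y - 2*z
  coefficient of dy ∧ dz: ∂f_3/∂y - ∂f_2/∂z = ∂(z*(-2*x - 3*y))/∂y - ∂(x^2 + 2*y^2 + y*z)/∂z = -y - 3*z
Assembling: d(omega) = (2*x - 2*z) dx ∧ dy + (x - 2*y - 2*z) dx ∧ dz + (-y - 3*z) dy ∧ dz.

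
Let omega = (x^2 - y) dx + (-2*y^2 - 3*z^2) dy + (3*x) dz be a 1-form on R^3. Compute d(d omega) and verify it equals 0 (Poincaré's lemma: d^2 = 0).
d(d omega) = 0

Step 1: d omega = sum_{i<j} (∂f_j/∂x_i - ∂f_i/∂x_j) dx_i ∧ dx_j:
  coeff of dx ∧ dy: 1
  coeff of dx ∧ dz: 3
  coeff of dy ∧ dz: 6*z
Step 2: Apply d again to each 2-form coefficient. The only possible 3-form in R^3 is dx ∧ dy ∧ dz, with coefficient
  ∂(coeff of dy∧dz)/∂x - ∂(coeff of dx∧dz)/∂y + ∂(coeff of dx∧dy)/∂z
  = ∂/∂x (6*z) - ∂/∂y (3) + ∂/∂z (1).
Each of these terms simplifies to sums of mixed partials that cancel in pairs. The result is 0 (by equality of mixed partials for smooth functions — Schwarz / Clairaut).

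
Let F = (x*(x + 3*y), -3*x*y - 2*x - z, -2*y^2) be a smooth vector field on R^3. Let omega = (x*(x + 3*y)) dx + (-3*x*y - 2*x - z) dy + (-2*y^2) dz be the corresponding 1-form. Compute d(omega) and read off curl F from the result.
d(omega) = (1 - 4*y) dy ∧ dz + (0) dz ∧ dx + (-3*x - 3*y - 2) dx ∧ dy; curl F = (1 - 4*y, 0, -3*x - 3*y - 2)

d omega = sum_{i<j} (∂f_j/∂x_i - ∂f_i/∂x_j) dx_i ∧ dx_j. Under the identification (dy ∧ dz, dz ∧ dx, dx ∧ dy) ↔ (e_x, e_y, e_z), the coefficients are exactly the components of curl F. Compute:
  ∂R/∂y - ∂Q/∂z = (-4*y) - (-1) = 1 - 4*y
  ∂P/∂z - ∂R/∂x = (0) - (0) = 0
  ∂Q/∂x - ∂P/∂y = (-3*y - 2) - (3*x) = -3*x - 3*y - 2.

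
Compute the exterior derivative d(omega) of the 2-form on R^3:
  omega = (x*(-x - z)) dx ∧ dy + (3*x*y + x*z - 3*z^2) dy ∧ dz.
d(omega) = (-x + 3*y + z) dx ∧ dy ∧ dz

For a 2-form omega = sum_{i<j} g_{ij} dx_i ∧ dx_j, the exterior derivative is
  d(omega) = sum_{i<j} d(g_{ij}) ∧ dx_i ∧ dx_j = sum_{i<j, k} (∂g_{ij}/∂x_k) dx_k ∧ dx_i ∧ dx_j.
Expand each term, using dx_k ∧ dx_i ∧ dx_j = sgn(permutation) dx_{(a)} ∧ dx_{(b)} ∧ dx_{(c)} with (a < b < c) sorted:
  d(x*(-x - z)) includes (∂/∂z)(x*(-x - z)) dz = (-x) dz, which multiplied by dx ∧ dy gives (-x) dx ∧ dy ∧ dz
  d(3*x*y + x*z - 3*z^2) includes (∂/∂x)(3*x*y + x*z - 3*z^2) dx = (3*y + z) dx, which multiplied by dy ∧ dz gives (3*y + z) dx ∧ dy ∧ dz
Collecting like 3-forms: d(omega) = (-x + 3*y + z) dx ∧ dy ∧ dz.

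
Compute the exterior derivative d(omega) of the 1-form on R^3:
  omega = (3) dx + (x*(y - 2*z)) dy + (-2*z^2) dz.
d(omega) = (y - 2*z) dx ∧ dy + (2*x) dy ∧ dz

For a 1-form omega = sum_i f_i dx_i, the exterior derivative is
  d(omega) = sum_{i < j} (∂f_j/∂x_i - ∂f_i/∂x_j) dx_i ∧ dx_j.
  coefficient of dx ∧ dy: ∂f_2/∂x - ∂f_1/∂y = ∂(x*(y - 2*z))/∂x - ∂(3)/∂y = y - 2*z
  coefficient of dy ∧ dz: ∂f_3/∂y - ∂f_2/∂z = ∂(-2*z^2)/∂y - ∂(x*(y - 2*z))/∂z = 2*x
Assembling: d(omega) = (y - 2*z) dx ∧ dy + (2*x) dy ∧ dz.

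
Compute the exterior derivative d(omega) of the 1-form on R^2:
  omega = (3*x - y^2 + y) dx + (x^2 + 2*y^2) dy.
d(omega) = (2*x + 2*y - 1) dx ∧ dy

For a 1-form omega = sum_i f_i dx_i, the exterior derivative is
  d(omega) = sum_{i < j} (∂f_j/∂x_i - ∂f_i/∂x_j) dx_i ∧ dx_j.
  coefficient of dx ∧ dy: ∂f_2/∂x - ∂f_1/∂y = ∂(x^2 + 2*y^2)/∂x - ∂(3*x - y^2 + y)/∂y = 2*x + 2*y - 1
Assembling: d(omega) = (2*x + 2*y - 1) dx ∧ dy.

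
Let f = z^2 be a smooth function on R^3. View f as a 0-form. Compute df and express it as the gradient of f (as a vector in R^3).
df = (0) dx + (0) dy + (2*z) dz; grad f = (0, 0, 2*z)

For a 0-form f, d f = (∂f/∂x) dx + (∂f/∂y) dy + (∂f/∂z) dz. The components of the vector representation are exactly the entries of grad f in Cartesian coordinates:
  ∂f/∂x = 0
  ∂f/∂y = 0
  ∂f/∂z = 2*z.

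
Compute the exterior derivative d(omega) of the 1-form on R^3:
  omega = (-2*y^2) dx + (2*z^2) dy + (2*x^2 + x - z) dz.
d(omega) = (4*y) dx ∧ dy + (4*x + 1) dx ∧ dz + (-4*z) dy ∧ dz

For a 1-form omega = sum_i f_i dx_i, the exterior derivative is
  d(omega) = sum_{i < j} (∂f_j/∂x_i - ∂f_i/∂x_j) dx_i ∧ dx_j.
  coefficient of dx ∧ dy: ∂f_2/∂x - ∂f_1/∂y = ∂(2*z^2)/∂x - ∂(-2*y^2)/∂y = 4*y
  coefficient of dx ∧ dz: ∂f_3/∂x - ∂f_1/∂z = ∂(2*x^2 + x - z)/∂x - ∂(-2*y^2)/∂z = 4*x + 1
  coefficient of dy ∧ dz: ∂f_3/∂y - ∂f_2/∂z = ∂(2*x^2 + x - z)/∂y - ∂(2*z^2)/∂z = -4*z
Assembling: d(omega) = (4*y) dx ∧ dy + (4*x + 1) dx ∧ dz + (-4*z) dy ∧ dz.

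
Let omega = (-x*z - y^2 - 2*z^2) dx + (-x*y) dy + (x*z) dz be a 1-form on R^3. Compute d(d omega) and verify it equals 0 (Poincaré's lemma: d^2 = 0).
d(d omega) = 0

Step 1: d omega = sum_{i<j} (∂f_j/∂x_i - ∂f_i/∂x_j) dx_i ∧ dx_j:
  coeff of dx ∧ dy: y
  coeff of dx ∧ dz: x + 5*z
  coeff of dy ∧ dz: 0
Step 2: Apply d again to each 2-form coefficient. The only possible 3-form in R^3 is dx ∧ dy ∧ dz, with coefficient
  ∂(coeff of dy∧dz)/∂x - ∂(coeff of dx∧dz)/∂y + ∂(coeff of dx∧dy)/∂z
  = ∂/∂x (0) - ∂/∂y (x + 5*z) + ∂/∂z (y).
Each of these terms simplifies to sums of mixed partials that cancel in pairs. The result is 0 (by equality of mixed partials for smooth functions — Schwarz / Clairaut).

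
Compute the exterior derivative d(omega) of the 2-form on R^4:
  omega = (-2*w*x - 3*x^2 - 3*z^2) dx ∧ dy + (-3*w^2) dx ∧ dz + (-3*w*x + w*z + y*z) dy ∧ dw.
d(omega) = (-6*z) dx ∧ dy ∧ dz + (-3*w - 2*x) dx ∧ dy ∧ dw + (-6*w) dx ∧ dz ∧ dw + (-w - y) dy ∧ dz ∧ dw

For a 2-form omega = sum_{i<j} g_{ij} dx_i ∧ dx_j, the exterior derivative is
  d(omega) = sum_{i<j} d(g_{ij}) ∧ dx_i ∧ dx_j = sum_{i<j, k} (∂g_{ij}/∂x_k) dx_k ∧ dx_i ∧ dx_j.
Expand each term, using dx_k ∧ dx_i ∧ dx_j = sgn(permutation) dx_{(a)} ∧ dx_{(b)} ∧ dx_{(c)} with (a < b < c) sorted:
  d(-2*w*x - 3*x^2 - 3*z^2) includes (∂/∂z)(-2*w*x - 3*x^2 - 3*z^2) dz = (-6*z) dz, which multiplied by dx ∧ dy gives (-6*z) dx ∧ dy ∧ dz
  d(-2*w*x - 3*x^2 - 3*z^2) includes (∂/∂w)(-2*w*x - 3*x^2 - 3*z^2) dw = (-2*x) dw, which multiplied by dx ∧ dy gives (-2*x) dx ∧ dy ∧ dw
  d(-3*w^2) includes (∂/∂w)(-3*w^2) dw = (-6*w) dw, which multiplied by dx ∧ dz gives (-6*w) dx ∧ dz ∧ dw
  d(-3*w*x + w*z + y*z) includes (∂/∂x)(-3*w*x + w*z + y*z) dx = (-3*w) dx, which multiplied by dy ∧ dw gives (-3*w) dx ∧ dy ∧ dw
  d(-3*w*x + w*z + y*z) includes (∂/∂z)(-3*w*x + w*z + y*z) dz = (w + y) dz, which multiplied by dy ∧ dw gives (-w - y) dy ∧ dz ∧ dw
Collecting like 3-forms: d(omega) = (-6*z) dx ∧ dy ∧ dz + (-3*w - 2*x) dx ∧ dy ∧ dw + (-6*w) dx ∧ dz ∧ dw + (-w - y) dy ∧ dz ∧ dw.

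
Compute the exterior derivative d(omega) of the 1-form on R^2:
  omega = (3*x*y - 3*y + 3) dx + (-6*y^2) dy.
d(omega) = (3 - 3*x) dx ∧ dy

For a 1-form omega = sum_i f_i dx_i, the exterior derivative is
  d(omega) = sum_{i < j} (∂f_j/∂x_i - ∂f_i/∂x_j) dx_i ∧ dx_j.
  coefficient of dx ∧ dy: ∂f_2/∂x - ∂f_1/∂y = ∂(-6*y^2)/∂x - ∂(3*x*y - 3*y + 3)/∂y = 3 - 3*x
Assembling: d(omega) = (3 - 3*x) dx ∧ dy.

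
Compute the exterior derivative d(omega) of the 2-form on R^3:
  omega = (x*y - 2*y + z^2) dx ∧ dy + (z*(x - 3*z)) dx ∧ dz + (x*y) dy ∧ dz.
d(omega) = (y + 2*z) dx ∧ dy ∧ dz

For a 2-form omega = sum_{i<j} g_{ij} dx_i ∧ dx_j, the exterior derivative is
  d(omega) = sum_{i<j} d(g_{ij}) ∧ dx_i ∧ dx_j = sum_{i<j, k} (∂g_{ij}/∂x_k) dx_k ∧ dx_i ∧ dx_j.
Expand each term, using dx_k ∧ dx_i ∧ dx_j = sgn(permutation) dx_{(a)} ∧ dx_{(b)} ∧ dx_{(c)} with (a < b < c) sorted:
  d(x*y - 2*y + z^2) includes (∂/∂z)(x*y - 2*y + z^2) dz = (2*z) dz, which multiplied by dx ∧ dy gives (2*z) dx ∧ dy ∧ dz
  d(x*y) includes (∂/∂x)(x*y) dx = (y) dx, which multiplied by dy ∧ dz gives (y) dx ∧ dy ∧ dz
Collecting like 3-forms: d(omega) = (y + 2*z) dx ∧ dy ∧ dz.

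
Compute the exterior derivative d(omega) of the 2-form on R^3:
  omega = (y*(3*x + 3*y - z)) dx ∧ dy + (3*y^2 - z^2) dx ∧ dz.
d(omega) = (-7*y) dx ∧ dy ∧ dz

For a 2-form omega = sum_{i<j} g_{ij} dx_i ∧ dx_j, the exterior derivative is
  d(omega) = sum_{i<j} d(g_{ij}) ∧ dx_i ∧ dx_j = sum_{i<j, k} (∂g_{ij}/∂x_k) dx_k ∧ dx_i ∧ dx_j.
Expand each term, using dx_k ∧ dx_i ∧ dx_j = sgn(permutation) dx_{(a)} ∧ dx_{(b)} ∧ dx_{(c)} with (a < b < c) sorted:
  d(y*(3*x + 3*y - z)) includes (∂/∂z)(y*(3*x + 3*y - z)) dz = (-y) dz, which multiplied by dx ∧ dy gives (-y) dx ∧ dy ∧ dz
  d(3*y^2 - z^2) includes (∂/∂y)(3*y^2 - z^2) dy = (6*y) dy, which multiplied by dx ∧ dz gives (-6*y) dx ∧ dy ∧ dz
Collecting like 3-forms: d(omega) = (-7*y) dx ∧ dy ∧ dz.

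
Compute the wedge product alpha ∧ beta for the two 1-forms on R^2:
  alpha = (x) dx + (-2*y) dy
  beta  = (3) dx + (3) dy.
alpha ∧ beta = (3*x + 6*y) dx ∧ dy

Distribute the wedge, using dx_i ∧ dx_j = -dx_j ∧ dx_i and dx_i ∧ dx_i = 0. For each pair (i, j) with i < j, the coefficient of dx_i ∧ dx_j in alpha ∧ beta is (alpha_i * beta_j - alpha_j * beta_i). Collecting: alpha ∧ beta = (3*x + 6*y) dx ∧ dy.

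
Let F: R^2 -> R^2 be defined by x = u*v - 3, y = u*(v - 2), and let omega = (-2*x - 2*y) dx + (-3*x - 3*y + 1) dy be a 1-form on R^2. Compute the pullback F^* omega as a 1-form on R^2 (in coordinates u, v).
F^* omega = (-10*u*v^2 + 22*u*v - 12*u + 16*v - 20) du + (2*u*(-5*u*v + 5*u + 8)) dv

Using F^*(f dg) = (f ∘ F) d(g ∘ F), substitute each coordinate x_i by F_i(u, v) in f_i, and replace dx_i by d F_i = (∂F_i/∂u) du + (∂F_i/∂v) dv.
  For the x component: f_1(F) = -4*u*v + 4*u + 6; d F_1 = (v) du + (u) dv
  For the y component: f_2(F) = -6*u*v + 6*u + 10; d F_2 = (v - 2) du + (u) dv
Combining and collecting du, dv coefficients:
  coeff of du: -10*u*v^2 + 22*u*v - 12*u + 16*v - 20
  coeff of dv: 2*u*(-5*u*v + 5*u + 8)
F^* omega = (-10*u*v^2 + 22*u*v - 12*u + 16*v - 20) du + (2*u*(-5*u*v + 5*u + 8)) dv.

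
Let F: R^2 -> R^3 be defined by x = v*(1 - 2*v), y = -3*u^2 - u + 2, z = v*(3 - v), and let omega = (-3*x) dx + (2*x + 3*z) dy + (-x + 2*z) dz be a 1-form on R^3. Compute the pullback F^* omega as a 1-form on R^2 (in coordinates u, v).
F^* omega = (v*(42*u*v - 66*u + 7*v - 11)) du + (4*v*(-6*v^2 + 2*v + 3)) dv

Using F^*(f dg) = (f ∘ F) d(g ∘ F), substitute each coordinate x_i by F_i(u, v) in f_i, and replace dx_i by d F_i = (∂F_i/∂u) du + (∂F_i/∂v) dv.
  For the x component: f_1(F) = 3*v*(2*v - 1); d F_1 = (0) du + (1 - 4*v) dv
  For the y component: f_2(F) = v*(11 - 7*v); d F_2 = (-6*u - 1) du + (0) dv
  For the z component: f_3(F) = 5*v; d F_3 = (0) du + (3 - 2*v) dv
Combining and collecting du, dv coefficients:
  coeff of du: v*(42*u*v - 66*u + 7*v - 11)
  coeff of dv: 4*v*(-6*v^2 + 2*v + 3)
F^* omega = (v*(42*u*v - 66*u + 7*v - 11)) du + (4*v*(-6*v^2 + 2*v + 3)) dv.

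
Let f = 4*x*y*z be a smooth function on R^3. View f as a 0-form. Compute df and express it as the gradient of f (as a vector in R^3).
df = (4*y*z) dx + (4*x*z) dy + (4*x*y) dz; grad f = (4*y*z, 4*x*z, 4*x*y)

For a 0-form f, d f = (∂f/∂x) dx + (∂f/∂y) dy + (∂f/∂z) dz. The components of the vector representation are exactly the entries of grad f in Cartesian coordinates:
  ∂f/∂x = 4*y*z
  ∂f/∂y = 4*x*z
  ∂f/∂z = 4*x*y.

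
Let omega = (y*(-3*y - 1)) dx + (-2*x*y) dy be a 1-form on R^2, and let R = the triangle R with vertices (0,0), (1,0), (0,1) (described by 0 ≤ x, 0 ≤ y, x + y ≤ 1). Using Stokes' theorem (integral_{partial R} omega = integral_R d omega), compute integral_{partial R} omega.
integral_(partial R) omega = 7/6

Stokes: integral_partial_R omega = integral_R d omega with d omega = (∂Q/∂x - ∂P/∂y) dx ∧ dy.
  ∂Q/∂x = -2*y
  ∂P/∂y = -6*y - 1
  integrand = ∂Q/∂x - ∂P/∂y = 4*y + 1.
Integrating over R: integral_0^1 integral_0^{1-x} (4*y + 1) dy dx = 7/6.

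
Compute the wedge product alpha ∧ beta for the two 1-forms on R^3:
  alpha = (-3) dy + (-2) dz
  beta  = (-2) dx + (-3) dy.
alpha ∧ beta = (-6) dx ∧ dy + (-4) dx ∧ dz + (-6) dy ∧ dz

Distribute the wedge, using dx_i ∧ dx_j = -dx_j ∧ dx_i and dx_i ∧ dx_i = 0. For each pair (i, j) with i < j, the coefficient of dx_i ∧ dx_j in alpha ∧ beta is (alpha_i * beta_j - alpha_j * beta_i). Collecting: alpha ∧ beta = (-6) dx ∧ dy + (-4) dx ∧ dz + (-6) dy ∧ dz.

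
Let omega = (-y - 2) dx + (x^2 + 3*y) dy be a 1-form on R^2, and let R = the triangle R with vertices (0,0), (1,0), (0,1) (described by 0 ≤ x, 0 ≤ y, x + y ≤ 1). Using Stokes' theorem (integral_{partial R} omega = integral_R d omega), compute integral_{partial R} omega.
integral_(partial R) omega = 5/6

Stokes: integral_partial_R omega = integral_R d omega with d omega = (∂Q/∂x - ∂P/∂y) dx ∧ dy.
  ∂Q/∂x = 2*x
  ∂P/∂y = -1
  integrand = ∂Q/∂x - ∂P/∂y = 2*x + 1.
Integrating over R: integral_0^1 integral_0^{1-x} (2*x + 1) dy dx = 5/6.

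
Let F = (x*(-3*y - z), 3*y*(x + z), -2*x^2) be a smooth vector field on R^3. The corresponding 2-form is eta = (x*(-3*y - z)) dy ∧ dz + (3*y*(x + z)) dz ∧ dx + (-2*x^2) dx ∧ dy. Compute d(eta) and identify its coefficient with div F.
d(eta) = (3*x - 3*y + 2*z) dx ∧ dy ∧ dz; div F = 3*x - 3*y + 2*z

For a 2-form in R^3 of the form above, applying d gives a 3-form with coefficient ∂P/∂x + ∂Q/∂y + ∂R/∂z:
  ∂P/∂x = -3*y - z
  ∂Q/∂y = 3*x + 3*z
  ∂R/∂z = 0
Sum = 3*x - 3*y + 2*z, which is exactly div F.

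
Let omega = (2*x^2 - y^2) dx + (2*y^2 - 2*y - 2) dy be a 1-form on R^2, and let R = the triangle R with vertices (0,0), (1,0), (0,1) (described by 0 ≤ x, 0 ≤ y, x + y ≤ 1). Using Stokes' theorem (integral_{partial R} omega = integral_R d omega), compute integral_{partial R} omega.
integral_(partial R) omega = 1/3

Stokes: integral_partial_R omega = integral_R d omega with d omega = (∂Q/∂x - ∂P/∂y) dx ∧ dy.
  ∂Q/∂x = 0
  ∂P/∂y = -2*y
  integrand = ∂Q/∂x - ∂P/∂y = 2*y.
Integrating over R: integral_0^1 integral_0^{1-x} (2*y) dy dx = 1/3.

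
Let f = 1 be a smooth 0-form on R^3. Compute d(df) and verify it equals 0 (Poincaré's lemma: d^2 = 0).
d(df) = 0

Step 1: df = sum_i (∂f/∂x_i) dx_i = (0) dx + (0) dy + (0) dz.
Step 2: Apply d again. Using the 1-form formula, the coefficient of dx ∧ dy in d(df) is ∂^2 f/∂x ∂y - ∂^2 f/∂y ∂x = (0) - (0) = 0 (equality of mixed partials for smooth f).
Similarly for dx ∧ dz and dy ∧ dz — all coefficients vanish. So d(df) = 0.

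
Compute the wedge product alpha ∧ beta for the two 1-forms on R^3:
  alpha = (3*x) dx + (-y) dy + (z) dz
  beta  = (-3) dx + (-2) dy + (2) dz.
alpha ∧ beta = (-6*x - 3*y) dx ∧ dy + (6*x + 3*z) dx ∧ dz + (-2*y + 2*z) dy ∧ dz

Distribute the wedge, using dx_i ∧ dx_j = -dx_j ∧ dx_i and dx_i ∧ dx_i = 0. For each pair (i, j) with i < j, the coefficient of dx_i ∧ dx_j in alpha ∧ beta is (alpha_i * beta_j - alpha_j * beta_i). Collecting: alpha ∧ beta = (-6*x - 3*y) dx ∧ dy + (6*x + 3*z) dx ∧ dz + (-2*y + 2*z) dy ∧ dz.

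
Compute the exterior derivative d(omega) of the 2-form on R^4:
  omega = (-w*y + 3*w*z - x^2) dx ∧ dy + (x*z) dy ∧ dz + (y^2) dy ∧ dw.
d(omega) = (3*w + z) dx ∧ dy ∧ dz + (-y + 3*z) dx ∧ dy ∧ dw

For a 2-form omega = sum_{i<j} g_{ij} dx_i ∧ dx_j, the exterior derivative is
  d(omega) = sum_{i<j} d(g_{ij}) ∧ dx_i ∧ dx_j = sum_{i<j, k} (∂g_{ij}/∂x_k) dx_k ∧ dx_i ∧ dx_j.
Expand each term, using dx_k ∧ dx_i ∧ dx_j = sgn(permutation) dx_{(a)} ∧ dx_{(b)} ∧ dx_{(c)} with (a < b < c) sorted:
  d(-w*y + 3*w*z - x^2) includes (∂/∂z)(-w*y + 3*w*z - x^2) dz = (3*w) dz, which multiplied by dx ∧ dy gives (3*w) dx ∧ dy ∧ dz
  d(-w*y + 3*w*z - x^2) includes (∂/∂w)(-w*y + 3*w*z - x^2) dw = (-y + 3*z) dw, which multiplied by dx ∧ dy gives (-y + 3*z) dx ∧ dy ∧ dw
  d(x*z) includes (∂/∂x)(x*z) dx = (z) dx, which multiplied by dy ∧ dz gives (z) dx ∧ dy ∧ dz
Collecting like 3-forms: d(omega) = (3*w + z) dx ∧ dy ∧ dz + (-y + 3*z) dx ∧ dy ∧ dw.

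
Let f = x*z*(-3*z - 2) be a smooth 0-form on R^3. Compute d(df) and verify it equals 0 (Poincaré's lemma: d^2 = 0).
d(df) = 0

Step 1: df = sum_i (∂f/∂x_i) dx_i = (z*(-3*z - 2)) dx + (0) dy + (2*x*(-3*z - 1)) dz.
Step 2: Apply d again. Using the 1-form formula, the coefficient of dx ∧ dy in d(df) is ∂^2 f/∂x ∂y - ∂^2 f/∂y ∂x = (0) - (0) = 0 (equality of mixed partials for smooth f).
Similarly for dx ∧ dz and dy ∧ dz — all coefficients vanish. So d(df) = 0.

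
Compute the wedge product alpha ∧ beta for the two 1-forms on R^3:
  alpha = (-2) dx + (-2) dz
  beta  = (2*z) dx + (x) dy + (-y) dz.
alpha ∧ beta = (-2*x) dx ∧ dy + (2*y + 4*z) dx ∧ dz + (2*x) dy ∧ dz

Distribute the wedge, using dx_i ∧ dx_j = -dx_j ∧ dx_i and dx_i ∧ dx_i = 0. For each pair (i, j) with i < j, the coefficient of dx_i ∧ dx_j in alpha ∧ beta is (alpha_i * beta_j - alpha_j * beta_i). Collecting: alpha ∧ beta = (-2*x) dx ∧ dy + (2*y + 4*z) dx ∧ dz + (2*x) dy ∧ dz.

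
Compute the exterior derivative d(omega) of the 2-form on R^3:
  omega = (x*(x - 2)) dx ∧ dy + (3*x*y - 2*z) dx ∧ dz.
d(omega) = (-3*x) dx ∧ dy ∧ dz

For a 2-form omega = sum_{i<j} g_{ij} dx_i ∧ dx_j, the exterior derivative is
  d(omega) = sum_{i<j} d(g_{ij}) ∧ dx_i ∧ dx_j = sum_{i<j, k} (∂g_{ij}/∂x_k) dx_k ∧ dx_i ∧ dx_j.
Expand each term, using dx_k ∧ dx_i ∧ dx_j = sgn(permutation) dx_{(a)} ∧ dx_{(b)} ∧ dx_{(c)} with (a < b < c) sorted:
  d(3*x*y - 2*z) includes (∂/∂y)(3*x*y - 2*z) dy = (3*x) dy, which multiplied by dx ∧ dz gives (-3*x) dx ∧ dy ∧ dz
Collecting like 3-forms: d(omega) = (-3*x) dx ∧ dy ∧ dz.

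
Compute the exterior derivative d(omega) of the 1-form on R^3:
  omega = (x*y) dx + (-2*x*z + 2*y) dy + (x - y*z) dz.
d(omega) = (-x - 2*z) dx ∧ dy + (1) dx ∧ dz + (2*x - z) dy ∧ dz

For a 1-form omega = sum_i f_i dx_i, the exterior derivative is
  d(omega) = sum_{i < j} (∂f_j/∂x_i - ∂f_i/∂x_j) dx_i ∧ dx_j.
  coefficient of dx ∧ dy: ∂f_2/∂x - ∂f_1/∂y = ∂(-2*x*z + 2*y)/∂x - ∂(x*y)/∂y = -x - 2*z
  coefficient of dx ∧ dz: ∂f_3/∂x - ∂f_1/∂z = ∂(x - y*z)/∂x - ∂(x*y)/∂z = 1
  coefficient of dy ∧ dz: ∂f_3/∂y - ∂f_2/∂z = ∂(x - y*z)/∂y - ∂(-2*x*z + 2*y)/∂z = 2*x - z
Assembling: d(omega) = (-x - 2*z) dx ∧ dy + (1) dx ∧ dz + (2*x - z) dy ∧ dz.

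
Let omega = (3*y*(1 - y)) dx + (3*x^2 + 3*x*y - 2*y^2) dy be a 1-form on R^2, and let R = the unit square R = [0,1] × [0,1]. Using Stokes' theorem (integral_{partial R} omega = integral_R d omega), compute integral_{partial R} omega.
integral_(partial R) omega = 9/2

Stokes: integral_partial_R omega = integral_R d omega with d omega = (∂Q/∂x - ∂P/∂y) dx ∧ dy.
  ∂Q/∂x = 6*x + 3*y
  ∂P/∂y = 3 - 6*y
  integrand = ∂Q/∂x - ∂P/∂y = 6*x + 9*y - 3.
Integrating over R: integral_0^1 integral_0^1 (6*x + 9*y - 3) dx dy = 9/2.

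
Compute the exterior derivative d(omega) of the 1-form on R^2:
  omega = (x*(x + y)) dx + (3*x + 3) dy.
d(omega) = (3 - x) dx ∧ dy

For a 1-form omega = sum_i f_i dx_i, the exterior derivative is
  d(omega) = sum_{i < j} (∂f_j/∂x_i - ∂f_i/∂x_j) dx_i ∧ dx_j.
  coefficient of dx ∧ dy: ∂f_2/∂x - ∂f_1/∂y = ∂(3*x + 3)/∂x - ∂(x*(x + y))/∂y = 3 - x
Assembling: d(omega) = (3 - x) dx ∧ dy.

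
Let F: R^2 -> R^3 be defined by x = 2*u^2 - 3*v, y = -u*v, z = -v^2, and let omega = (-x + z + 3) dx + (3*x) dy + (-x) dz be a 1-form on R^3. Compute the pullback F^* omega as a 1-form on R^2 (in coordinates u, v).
F^* omega = (-8*u^3 - 6*u^2*v - 4*u*v^2 + 12*u*v + 12*u + 9*v^2) du + (-6*u^3 + 4*u^2*v + 6*u^2 + 9*u*v - 3*v^2 - 9*v - 9) dv

Using F^*(f dg) = (f ∘ F) d(g ∘ F), substitute each coordinate x_i by F_i(u, v) in f_i, and replace dx_i by d F_i = (∂F_i/∂u) du + (∂F_i/∂v) dv.
  For the x component: f_1(F) = -2*u^2 - v^2 + 3*v + 3; d F_1 = (4*u) du + (-3) dv
  For the y component: f_2(F) = 6*u^2 - 9*v; d F_2 = (-v) du + (-u) dv
  For the z component: f_3(F) = -2*u^2 + 3*v; d F_3 = (0) du + (-2*v) dv
Combining and collecting du, dv coefficients:
  coeff of du: -8*u^3 - 6*u^2*v - 4*u*v^2 + 12*u*v + 12*u + 9*v^2
  coeff of dv: -6*u^3 + 4*u^2*v + 6*u^2 + 9*u*v - 3*v^2 - 9*v - 9
F^* omega = (-8*u^3 - 6*u^2*v - 4*u*v^2 + 12*u*v + 12*u + 9*v^2) du + (-6*u^3 + 4*u^2*v + 6*u^2 + 9*u*v - 3*v^2 - 9*v - 9) dv.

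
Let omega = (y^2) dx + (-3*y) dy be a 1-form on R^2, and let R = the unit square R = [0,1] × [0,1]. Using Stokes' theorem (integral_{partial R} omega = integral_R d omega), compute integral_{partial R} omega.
integral_(partial R) omega = -1

Stokes: integral_partial_R omega = integral_R d omega with d omega = (∂Q/∂x - ∂P/∂y) dx ∧ dy.
  ∂Q/∂x = 0
  ∂P/∂y = 2*y
  integrand = ∂Q/∂x - ∂P/∂y = -2*y.
Integrating over R: integral_0^1 integral_0^1 (-2*y) dx dy = -1.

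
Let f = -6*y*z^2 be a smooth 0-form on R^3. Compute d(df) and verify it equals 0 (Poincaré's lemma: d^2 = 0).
d(df) = 0

Step 1: df = sum_i (∂f/∂x_i) dx_i = (0) dx + (-6*z^2) dy + (-12*y*z) dz.
Step 2: Apply d again. Using the 1-form formula, the coefficient of dx ∧ dy in d(df) is ∂^2 f/∂x ∂y - ∂^2 f/∂y ∂x = (0) - (0) = 0 (equality of mixed partials for smooth f).
Similarly for dx ∧ dz and dy ∧ dz — all coefficients vanish. So d(df) = 0.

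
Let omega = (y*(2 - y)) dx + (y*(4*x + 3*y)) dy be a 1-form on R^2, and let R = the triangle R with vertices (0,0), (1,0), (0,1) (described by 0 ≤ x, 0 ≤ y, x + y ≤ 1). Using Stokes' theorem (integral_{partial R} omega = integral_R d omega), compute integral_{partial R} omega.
integral_(partial R) omega = 0

Stokes: integral_partial_R omega = integral_R d omega with d omega = (∂Q/∂x - ∂P/∂y) dx ∧ dy.
  ∂Q/∂x = 4*y
  ∂P/∂y = 2 - 2*y
  integrand = ∂Q/∂x - ∂P/∂y = 6*y - 2.
Integrating over R: integral_0^1 integral_0^{1-x} (6*y - 2) dy dx = 0.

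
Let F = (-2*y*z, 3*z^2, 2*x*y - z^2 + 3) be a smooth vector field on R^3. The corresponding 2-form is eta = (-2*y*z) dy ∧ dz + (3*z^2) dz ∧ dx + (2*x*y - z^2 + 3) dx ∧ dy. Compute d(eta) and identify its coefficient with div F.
d(eta) = (-2*z) dx ∧ dy ∧ dz; div F = -2*z

For a 2-form in R^3 of the form above, applying d gives a 3-form with coefficient ∂P/∂x + ∂Q/∂y + ∂R/∂z:
  ∂P/∂x = 0
  ∂Q/∂y = 0
  ∂R/∂z = -2*z
Sum = -2*z, which is exactly div F.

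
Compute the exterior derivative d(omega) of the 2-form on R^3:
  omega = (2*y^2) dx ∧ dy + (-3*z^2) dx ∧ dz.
d(omega) = 0

For a 2-form omega = sum_{i<j} g_{ij} dx_i ∧ dx_j, the exterior derivative is
  d(omega) = sum_{i<j} d(g_{ij}) ∧ dx_i ∧ dx_j = sum_{i<j, k} (∂g_{ij}/∂x_k) dx_k ∧ dx_i ∧ dx_j.
Expand each term, using dx_k ∧ dx_i ∧ dx_j = sgn(permutation) dx_{(a)} ∧ dx_{(b)} ∧ dx_{(c)} with (a < b < c) sorted:

Collecting like 3-forms: d(omega) = 0.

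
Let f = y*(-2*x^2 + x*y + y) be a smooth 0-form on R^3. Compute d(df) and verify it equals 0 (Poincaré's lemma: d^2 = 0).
d(df) = 0

Step 1: df = sum_i (∂f/∂x_i) dx_i = (y*(-4*x + y)) dx + (-2*x^2 + 2*x*y + 2*y) dy + (0) dz.
Step 2: Apply d again. Using the 1-form formula, the coefficient of dx ∧ dy in d(df) is ∂^2 f/∂x ∂y - ∂^2 f/∂y ∂x = (-4*x + 2*y) - (-4*x + 2*y) = 0 (equality of mixed partials for smooth f).
Similarly for dx ∧ dz and dy ∧ dz — all coefficients vanish. So d(df) = 0.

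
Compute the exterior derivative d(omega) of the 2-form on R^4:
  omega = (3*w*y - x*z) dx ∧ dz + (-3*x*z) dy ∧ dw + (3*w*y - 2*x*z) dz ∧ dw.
d(omega) = (-3*w) dx ∧ dy ∧ dz + (3*y - 2*z) dx ∧ dz ∧ dw + (-3*z) dx ∧ dy ∧ dw + (3*w + 3*x) dy ∧ dz ∧ dw

For a 2-form omega = sum_{i<j} g_{ij} dx_i ∧ dx_j, the exterior derivative is
  d(omega) = sum_{i<j} d(g_{ij}) ∧ dx_i ∧ dx_j = sum_{i<j, k} (∂g_{ij}/∂x_k) dx_k ∧ dx_i ∧ dx_j.
Expand each term, using dx_k ∧ dx_i ∧ dx_j = sgn(permutation) dx_{(a)} ∧ dx_{(b)} ∧ dx_{(c)} with (a < b < c) sorted:
  d(3*w*y - x*z) includes (∂/∂y)(3*w*y - x*z) dy = (3*w) dy, which multiplied by dx ∧ dz gives (-3*w) dx ∧ dy ∧ dz
  d(3*w*y - x*z) includes (∂/∂w)(3*w*y - x*z) dw = (3*y) dw, which multiplied by dx ∧ dz gives (3*y) dx ∧ dz ∧ dw
  d(-3*x*z) includes (∂/∂x)(-3*x*z) dx = (-3*z) dx, which multiplied by dy ∧ dw gives (-3*z) dx ∧ dy ∧ dw
  d(-3*x*z) includes (∂/∂z)(-3*x*z) dz = (-3*x) dz, which multiplied by dy ∧ dw gives (3*x) dy ∧ dz ∧ dw
  d(3*w*y - 2*x*z) includes (∂/∂x)(3*w*y - 2*x*z) dx = (-2*z) dx, which multiplied by dz ∧ dw gives (-2*z) dx ∧ dz ∧ dw
  d(3*w*y - 2*x*z) includes (∂/∂y)(3*w*y - 2*x*z) dy = (3*w) dy, which multiplied by dz ∧ dw gives (3*w) dy ∧ dz ∧ dw
Collecting like 3-forms: d(omega) = (-3*w) dx ∧ dy ∧ dz + (3*y - 2*z) dx ∧ dz ∧ dw + (-3*z) dx ∧ dy ∧ dw + (3*w + 3*x) dy ∧ dz ∧ dw.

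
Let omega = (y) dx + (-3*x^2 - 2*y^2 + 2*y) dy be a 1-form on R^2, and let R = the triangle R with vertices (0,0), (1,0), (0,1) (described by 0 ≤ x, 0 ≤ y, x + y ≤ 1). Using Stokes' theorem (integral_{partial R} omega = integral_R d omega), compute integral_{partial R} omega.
integral_(partial R) omega = -3/2

Stokes: integral_partial_R omega = integral_R d omega with d omega = (∂Q/∂x - ∂P/∂y) dx ∧ dy.
  ∂Q/∂x = -6*x
  ∂P/∂y = 1
  integrand = ∂Q/∂x - ∂P/∂y = -6*x - 1.
Integrating over R: integral_0^1 integral_0^{1-x} (-6*x - 1) dy dx = -3/2.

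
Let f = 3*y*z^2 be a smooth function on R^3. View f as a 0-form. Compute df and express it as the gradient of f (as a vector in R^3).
df = (0) dx + (3*z^2) dy + (6*y*z) dz; grad f = (0, 3*z^2, 6*y*z)

For a 0-form f, d f = (∂f/∂x) dx + (∂f/∂y) dy + (∂f/∂z) dz. The components of the vector representation are exactly the entries of grad f in Cartesian coordinates:
  ∂f/∂x = 0
  ∂f/∂y = 3*z^2
  ∂f/∂z = 6*y*z.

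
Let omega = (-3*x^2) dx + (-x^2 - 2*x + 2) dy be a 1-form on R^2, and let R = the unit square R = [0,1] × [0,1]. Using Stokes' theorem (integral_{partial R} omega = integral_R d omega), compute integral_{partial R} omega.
integral_(partial R) omega = -3

Stokes: integral_partial_R omega = integral_R d omega with d omega = (∂Q/∂x - ∂P/∂y) dx ∧ dy.
  ∂Q/∂x = -2*x - 2
  ∂P/∂y = 0
  integrand = ∂Q/∂x - ∂P/∂y = -2*x - 2.
Integrating over R: integral_0^1 integral_0^1 (-2*x - 2) dx dy = -3.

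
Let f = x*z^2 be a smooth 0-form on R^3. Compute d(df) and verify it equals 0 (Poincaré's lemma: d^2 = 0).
d(df) = 0

Step 1: df = sum_i (∂f/∂x_i) dx_i = (z^2) dx + (0) dy + (2*x*z) dz.
Step 2: Apply d again. Using the 1-form formula, the coefficient of dx ∧ dy in d(df) is ∂^2 f/∂x ∂y - ∂^2 f/∂y ∂x = (0) - (0) = 0 (equality of mixed partials for smooth f).
Similarly for dx ∧ dz and dy ∧ dz — all coefficients vanish. So d(df) = 0.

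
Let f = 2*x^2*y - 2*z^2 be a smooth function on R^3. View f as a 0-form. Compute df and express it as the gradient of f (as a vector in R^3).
df = (4*x*y) dx + (2*x^2) dy + (-4*z) dz; grad f = (4*x*y, 2*x^2, -4*z)

For a 0-form f, d f = (∂f/∂x) dx + (∂f/∂y) dy + (∂f/∂z) dz. The components of the vector representation are exactly the entries of grad f in Cartesian coordinates:
  ∂f/∂x = 4*x*y
  ∂f/∂y = 2*x^2
  ∂f/∂z = -4*z.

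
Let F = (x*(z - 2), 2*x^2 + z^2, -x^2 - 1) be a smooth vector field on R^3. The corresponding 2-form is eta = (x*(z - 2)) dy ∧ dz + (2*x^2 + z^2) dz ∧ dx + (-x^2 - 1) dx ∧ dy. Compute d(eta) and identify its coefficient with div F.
d(eta) = (z - 2) dx ∧ dy ∧ dz; div F = z - 2

For a 2-form in R^3 of the form above, applying d gives a 3-form with coefficient ∂P/∂x + ∂Q/∂y + ∂R/∂z:
  ∂P/∂x = z - 2
  ∂Q/∂y = 0
  ∂R/∂z = 0
Sum = z - 2, which is exactly div F.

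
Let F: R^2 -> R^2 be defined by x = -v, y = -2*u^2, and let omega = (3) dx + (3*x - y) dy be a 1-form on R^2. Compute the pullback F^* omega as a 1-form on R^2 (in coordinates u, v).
F^* omega = (-8*u^3 + 12*u*v) du + (-3) dv

Using F^*(f dg) = (f ∘ F) d(g ∘ F), substitute each coordinate x_i by F_i(u, v) in f_i, and replace dx_i by d F_i = (∂F_i/∂u) du + (∂F_i/∂v) dv.
  For the x component: f_1(F) = 3; d F_1 = (0) du + (-1) dv
  For the y component: f_2(F) = 2*u^2 - 3*v; d F_2 = (-4*u) du + (0) dv
Combining and collecting du, dv coefficients:
  coeff of du: -8*u^3 + 12*u*v
  coeff of dv: -3
F^* omega = (-8*u^3 + 12*u*v) du + (-3) dv.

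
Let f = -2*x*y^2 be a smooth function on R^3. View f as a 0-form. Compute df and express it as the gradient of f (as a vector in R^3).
df = (-2*y^2) dx + (-4*x*y) dy + (0) dz; grad f = (-2*y^2, -4*x*y, 0)

For a 0-form f, d f = (∂f/∂x) dx + (∂f/∂y) dy + (∂f/∂z) dz. The components of the vector representation are exactly the entries of grad f in Cartesian coordinates:
  ∂f/∂x = -2*y^2
  ∂f/∂y = -4*x*y
  ∂f/∂z = 0.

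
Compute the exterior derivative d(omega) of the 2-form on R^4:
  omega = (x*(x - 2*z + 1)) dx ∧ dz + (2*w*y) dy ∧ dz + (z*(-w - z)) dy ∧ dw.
d(omega) = (w + 2*y + 2*z) dy ∧ dz ∧ dw

For a 2-form omega = sum_{i<j} g_{ij} dx_i ∧ dx_j, the exterior derivative is
  d(omega) = sum_{i<j} d(g_{ij}) ∧ dx_i ∧ dx_j = sum_{i<j, k} (∂g_{ij}/∂x_k) dx_k ∧ dx_i ∧ dx_j.
Expand each term, using dx_k ∧ dx_i ∧ dx_j = sgn(permutation) dx_{(a)} ∧ dx_{(b)} ∧ dx_{(c)} with (a < b < c) sorted:
  d(2*w*y) includes (∂/∂w)(2*w*y) dw = (2*y) dw, which multiplied by dy ∧ dz gives (2*y) dy ∧ dz ∧ dw
  d(z*(-w - z)) includes (∂/∂z)(z*(-w - z)) dz = (-w - 2*z) dz, which multiplied by dy ∧ dw gives (w + 2*z) dy ∧ dz ∧ dw
Collecting like 3-forms: d(omega) = (w + 2*y + 2*z) dy ∧ dz ∧ dw.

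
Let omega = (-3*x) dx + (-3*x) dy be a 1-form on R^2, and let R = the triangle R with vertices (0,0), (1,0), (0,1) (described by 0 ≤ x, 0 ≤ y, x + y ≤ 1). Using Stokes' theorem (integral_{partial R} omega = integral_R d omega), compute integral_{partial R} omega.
integral_(partial R) omega = -3/2

Stokes: integral_partial_R omega = integral_R d omega with d omega = (∂Q/∂x - ∂P/∂y) dx ∧ dy.
  ∂Q/∂x = -3
  ∂P/∂y = 0
  integrand = ∂Q/∂x - ∂P/∂y = -3.
Integrating over R: integral_0^1 integral_0^{1-x} (-3) dy dx = -3/2.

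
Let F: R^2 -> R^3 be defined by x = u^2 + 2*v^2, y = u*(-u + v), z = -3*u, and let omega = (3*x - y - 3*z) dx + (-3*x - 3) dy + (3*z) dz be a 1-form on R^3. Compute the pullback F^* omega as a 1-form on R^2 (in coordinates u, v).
F^* omega = (14*u^3 - 5*u^2*v + 18*u^2 + 24*u*v^2 + 33*u - 6*v^3 - 3*v) du + (-3*u^3 + 16*u^2*v - 10*u*v^2 + 36*u*v - 3*u + 24*v^3) dv

Using F^*(f dg) = (f ∘ F) d(g ∘ F), substitute each coordinate x_i by F_i(u, v) in f_i, and replace dx_i by d F_i = (∂F_i/∂u) du + (∂F_i/∂v) dv.
  For the x component: f_1(F) = 4*u^2 - u*v + 9*u + 6*v^2; d F_1 = (2*u) du + (4*v) dv
  For the y component: f_2(F) = -3*u^2 - 6*v^2 - 3; d F_2 = (-2*u + v) du + (u) dv
  For the z component: f_3(F) = -9*u; d F_3 = (-3) du + (0) dv
Combining and collecting du, dv coefficients:
  coeff of du: 14*u^3 - 5*u^2*v + 18*u^2 + 24*u*v^2 + 33*u - 6*v^3 - 3*v
  coeff of dv: -3*u^3 + 16*u^2*v - 10*u*v^2 + 36*u*v - 3*u + 24*v^3
F^* omega = (14*u^3 - 5*u^2*v + 18*u^2 + 24*u*v^2 + 33*u - 6*v^3 - 3*v) du + (-3*u^3 + 16*u^2*v - 10*u*v^2 + 36*u*v - 3*u + 24*v^3) dv.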